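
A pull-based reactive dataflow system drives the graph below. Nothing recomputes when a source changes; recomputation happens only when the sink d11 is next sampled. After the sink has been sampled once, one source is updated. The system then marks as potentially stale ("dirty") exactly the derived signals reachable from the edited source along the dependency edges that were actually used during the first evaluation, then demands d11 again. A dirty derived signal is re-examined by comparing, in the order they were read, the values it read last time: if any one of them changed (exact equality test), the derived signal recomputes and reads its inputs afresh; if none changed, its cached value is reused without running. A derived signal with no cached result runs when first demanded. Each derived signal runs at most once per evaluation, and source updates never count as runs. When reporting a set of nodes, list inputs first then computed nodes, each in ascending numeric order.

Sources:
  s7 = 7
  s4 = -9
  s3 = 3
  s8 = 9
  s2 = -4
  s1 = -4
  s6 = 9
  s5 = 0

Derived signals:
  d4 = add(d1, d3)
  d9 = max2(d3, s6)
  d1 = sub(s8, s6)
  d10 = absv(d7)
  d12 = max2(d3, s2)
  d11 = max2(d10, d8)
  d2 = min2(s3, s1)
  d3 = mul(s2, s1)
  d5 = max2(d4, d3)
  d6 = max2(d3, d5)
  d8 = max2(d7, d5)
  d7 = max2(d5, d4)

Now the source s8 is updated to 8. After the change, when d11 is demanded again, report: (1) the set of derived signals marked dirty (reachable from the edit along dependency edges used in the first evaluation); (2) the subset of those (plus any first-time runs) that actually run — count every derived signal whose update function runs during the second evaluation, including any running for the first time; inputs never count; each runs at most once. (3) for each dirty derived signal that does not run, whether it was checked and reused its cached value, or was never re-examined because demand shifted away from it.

Marked dirty: d1, d4, d5, d7, d8, d10, d11.
Derived signals that run: d1, d4, d5, d7 — 4 in total.
Checked but reused from cache: d8, d10, d11.
Key observation: the cutoff stops propagation at d8 — its inputs' values are unchanged, so it reuses its cache.

First evaluation (everything demanded from the output):
  d1 = sub(9, 9) = 0
  d3 = mul(-4, -4) = 16
  d4 = add(0, 16) = 16
  d5 = max2(16, 16) = 16
  d7 = max2(16, 16) = 16
  d8 = max2(16, 16) = 16
  d10 = absv(16) = 16
  d11 = max2(16, 16) = 16

Propagation after the edit:
  d1: runs — s8 9->8; result -1.
  d4: runs — d1 0->-1; result 15.
  d5: runs — d4 16->15; result 16 (same value as before).
  d7: runs — d4 16->15; result 16 (same value as before).
  d8: checked — values it read are unchanged (d7 unchanged, d5 unchanged); reused cached 16 without running.
  d10: checked — values it read are unchanged (d7 unchanged); reused cached 16 without running.
  d11: checked — values it read are unchanged (d10 unchanged, d8 unchanged); reused cached 16 without running.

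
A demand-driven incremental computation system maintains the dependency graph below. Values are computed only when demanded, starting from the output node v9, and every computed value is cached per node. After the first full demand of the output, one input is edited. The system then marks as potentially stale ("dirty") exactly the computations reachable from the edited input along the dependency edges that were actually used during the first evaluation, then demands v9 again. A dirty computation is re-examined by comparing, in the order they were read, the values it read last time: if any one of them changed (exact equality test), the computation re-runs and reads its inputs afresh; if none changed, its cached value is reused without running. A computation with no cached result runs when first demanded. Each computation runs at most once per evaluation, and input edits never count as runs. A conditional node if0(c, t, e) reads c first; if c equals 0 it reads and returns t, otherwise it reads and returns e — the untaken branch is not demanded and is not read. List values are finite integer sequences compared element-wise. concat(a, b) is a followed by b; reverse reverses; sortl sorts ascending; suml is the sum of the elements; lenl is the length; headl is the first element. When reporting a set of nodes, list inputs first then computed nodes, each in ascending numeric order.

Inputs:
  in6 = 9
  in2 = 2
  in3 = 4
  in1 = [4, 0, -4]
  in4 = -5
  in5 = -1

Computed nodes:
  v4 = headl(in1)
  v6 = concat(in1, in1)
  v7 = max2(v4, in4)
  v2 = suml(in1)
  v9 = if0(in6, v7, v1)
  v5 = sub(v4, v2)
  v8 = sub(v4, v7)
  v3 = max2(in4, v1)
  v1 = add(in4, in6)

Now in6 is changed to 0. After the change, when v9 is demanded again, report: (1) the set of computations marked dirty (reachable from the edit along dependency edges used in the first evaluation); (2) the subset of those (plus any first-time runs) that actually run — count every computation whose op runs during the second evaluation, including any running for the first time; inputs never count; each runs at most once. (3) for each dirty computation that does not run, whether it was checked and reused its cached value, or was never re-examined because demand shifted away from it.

First evaluation (everything demanded from the output):
  v1 = add(-5, 9) = 4
  v9 = if0(in6=9 -> else branch v1) = 4

Propagation after the edit:
  v1: marked dirty but never re-examined — demand shifted away from it.
  v4: demanded for the first time — runs, produces 4.
  v7: demanded for the first time — runs, produces 4.
  v9: runs — in6 9->0; result 4 (same value as before).

Key observation: a condition flipped, so demand moved to the other branch — v1 is never re-examined.

Marked dirty: v1, v9.
Computations that run: v4, v7, v9 — 3 in total.
Never re-examined (demand shifted away): v1.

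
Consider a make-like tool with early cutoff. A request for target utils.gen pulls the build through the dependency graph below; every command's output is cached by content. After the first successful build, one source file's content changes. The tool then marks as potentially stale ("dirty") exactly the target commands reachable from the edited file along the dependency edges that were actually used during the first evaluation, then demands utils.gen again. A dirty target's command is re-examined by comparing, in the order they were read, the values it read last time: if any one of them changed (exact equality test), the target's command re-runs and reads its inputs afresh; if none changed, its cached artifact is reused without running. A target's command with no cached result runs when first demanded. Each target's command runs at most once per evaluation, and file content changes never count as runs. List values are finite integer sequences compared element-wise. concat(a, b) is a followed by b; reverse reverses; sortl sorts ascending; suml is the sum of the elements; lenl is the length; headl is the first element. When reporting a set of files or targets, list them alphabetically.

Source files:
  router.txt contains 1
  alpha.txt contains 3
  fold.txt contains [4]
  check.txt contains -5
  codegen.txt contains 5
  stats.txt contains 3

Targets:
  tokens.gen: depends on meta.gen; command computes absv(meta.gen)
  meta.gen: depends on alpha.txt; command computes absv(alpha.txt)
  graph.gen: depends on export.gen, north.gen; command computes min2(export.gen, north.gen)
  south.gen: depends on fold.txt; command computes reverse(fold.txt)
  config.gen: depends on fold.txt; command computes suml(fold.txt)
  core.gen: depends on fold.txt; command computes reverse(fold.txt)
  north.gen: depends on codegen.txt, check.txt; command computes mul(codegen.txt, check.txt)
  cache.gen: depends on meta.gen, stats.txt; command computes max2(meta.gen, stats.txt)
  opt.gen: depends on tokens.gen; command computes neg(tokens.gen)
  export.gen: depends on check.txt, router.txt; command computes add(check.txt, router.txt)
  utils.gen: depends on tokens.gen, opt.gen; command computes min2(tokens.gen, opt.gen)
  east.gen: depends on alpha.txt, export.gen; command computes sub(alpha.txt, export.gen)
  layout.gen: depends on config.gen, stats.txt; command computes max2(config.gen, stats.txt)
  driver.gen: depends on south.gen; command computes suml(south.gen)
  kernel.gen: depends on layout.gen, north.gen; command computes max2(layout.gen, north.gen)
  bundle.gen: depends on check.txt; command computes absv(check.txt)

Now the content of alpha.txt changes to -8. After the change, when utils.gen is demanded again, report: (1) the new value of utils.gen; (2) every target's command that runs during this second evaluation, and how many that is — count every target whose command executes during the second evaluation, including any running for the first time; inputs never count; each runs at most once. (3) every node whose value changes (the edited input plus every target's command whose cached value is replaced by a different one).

First demand of the output computes:
  meta.gen = absv(3) = 3
  tokens.gen = absv(3) = 3
  opt.gen = neg(3) = -3
  utils.gen = min2(3, -3) = -3

After the edit, cleaning proceeds:
  meta.gen: a read changed (alpha.txt 3->-8) — executes, giving 8.
  tokens.gen: a read changed (meta.gen 3->8) — executes, giving 8.
  opt.gen: a read changed (tokens.gen 3->8) — executes, giving -8.
  utils.gen: a read changed (tokens.gen 3->8; opt.gen -3->-8) — executes, giving -8.

Demanding utils.gen again yields -8.
4 target commands run: meta.gen, opt.gen, tokens.gen, utils.gen.
The nodes whose values change: alpha.txt, meta.gen, opt.gen, tokens.gen, utils.gen.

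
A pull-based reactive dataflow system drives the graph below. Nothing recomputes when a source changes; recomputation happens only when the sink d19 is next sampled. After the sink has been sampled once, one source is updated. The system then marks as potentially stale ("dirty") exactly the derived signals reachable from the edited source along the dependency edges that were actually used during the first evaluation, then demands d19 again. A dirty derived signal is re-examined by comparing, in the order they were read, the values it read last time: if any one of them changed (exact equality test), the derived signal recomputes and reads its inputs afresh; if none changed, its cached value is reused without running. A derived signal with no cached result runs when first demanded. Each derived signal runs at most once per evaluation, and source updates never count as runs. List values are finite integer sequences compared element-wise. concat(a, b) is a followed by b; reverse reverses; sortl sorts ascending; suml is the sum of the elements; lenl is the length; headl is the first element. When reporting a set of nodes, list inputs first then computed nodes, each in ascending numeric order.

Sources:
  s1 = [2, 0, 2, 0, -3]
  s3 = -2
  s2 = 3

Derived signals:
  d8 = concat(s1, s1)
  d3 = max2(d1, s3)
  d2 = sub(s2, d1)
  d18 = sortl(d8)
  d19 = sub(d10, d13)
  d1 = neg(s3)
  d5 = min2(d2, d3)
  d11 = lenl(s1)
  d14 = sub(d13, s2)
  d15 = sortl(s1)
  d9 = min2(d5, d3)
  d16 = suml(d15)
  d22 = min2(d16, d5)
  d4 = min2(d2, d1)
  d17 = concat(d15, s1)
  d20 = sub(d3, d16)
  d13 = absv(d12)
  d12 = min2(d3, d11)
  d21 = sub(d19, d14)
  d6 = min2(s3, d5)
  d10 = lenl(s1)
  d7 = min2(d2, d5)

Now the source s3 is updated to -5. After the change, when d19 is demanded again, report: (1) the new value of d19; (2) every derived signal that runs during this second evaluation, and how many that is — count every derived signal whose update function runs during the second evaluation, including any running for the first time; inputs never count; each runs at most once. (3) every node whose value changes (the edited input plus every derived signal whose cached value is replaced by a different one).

First evaluation (everything demanded from the output):
  d1 = neg(-2) = 2
  d3 = max2(2, -2) = 2
  d10 = lenl([2, 0, 2, 0, -3]) = 5
  d11 = lenl([2, 0, 2, 0, -3]) = 5
  d12 = min2(2, 5) = 2
  d13 = absv(2) = 2
  d19 = sub(5, 2) = 3

Propagation after the edit:
  d1: runs — s3 -2->-5; result 5.
  d3: runs — d1 2->5; s3 -2->-5; result 5.
  d12: runs — d3 2->5; result 5.
  d13: runs — d12 2->5; result 5.
  d19: runs — d13 2->5; result 0.

New value of d19: 0.
Derived signals that run: d1, d3, d12, d13, d19 — 5 in total.
Values that change: s3, d1, d3, d12, d13, d19.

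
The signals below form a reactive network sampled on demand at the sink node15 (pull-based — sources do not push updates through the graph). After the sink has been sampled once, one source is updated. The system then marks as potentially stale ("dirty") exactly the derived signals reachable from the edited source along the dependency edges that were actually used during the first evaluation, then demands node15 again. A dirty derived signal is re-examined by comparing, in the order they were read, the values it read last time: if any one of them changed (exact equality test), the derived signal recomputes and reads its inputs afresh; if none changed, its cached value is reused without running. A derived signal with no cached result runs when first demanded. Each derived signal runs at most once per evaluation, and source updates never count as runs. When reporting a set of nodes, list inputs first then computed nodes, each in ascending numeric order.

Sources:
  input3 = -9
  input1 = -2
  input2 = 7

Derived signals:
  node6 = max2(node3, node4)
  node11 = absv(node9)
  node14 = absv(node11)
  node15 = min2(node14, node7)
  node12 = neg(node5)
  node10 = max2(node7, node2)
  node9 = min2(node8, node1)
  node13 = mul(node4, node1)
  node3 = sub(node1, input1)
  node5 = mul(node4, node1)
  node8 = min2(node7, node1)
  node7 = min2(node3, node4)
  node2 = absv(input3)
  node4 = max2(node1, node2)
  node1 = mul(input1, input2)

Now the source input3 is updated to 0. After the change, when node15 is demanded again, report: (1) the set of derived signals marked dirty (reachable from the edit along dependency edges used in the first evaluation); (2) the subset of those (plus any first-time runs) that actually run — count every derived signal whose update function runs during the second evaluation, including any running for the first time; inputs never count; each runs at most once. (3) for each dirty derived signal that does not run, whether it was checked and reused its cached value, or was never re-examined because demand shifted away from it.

Initial pass — values computed on the first demand:
  node1 = mul(-2, 7) = -14
  node2 = absv(-9) = 9
  node3 = sub(-14, -2) = -12
  node4 = max2(-14, 9) = 9
  node7 = min2(-12, 9) = -12
  node8 = min2(-12, -14) = -14
  node9 = min2(-14, -14) = -14
  node11 = absv(-14) = 14
  node14 = absv(14) = 14
  node15 = min2(14, -12) = -12

Second demand — change propagation:
  node2: re-runs because input3 -9->0; new result 0.
  node4: re-runs because node2 9->0; new result 0.
  node7: re-runs because node4 9->0; new result -12 (unchanged).
  node8: re-examined; everything it read last time is the same (node7 unchanged, node1 unchanged) — cache -14 kept, no run.
  node9: re-examined; everything it read last time is the same (node8 unchanged, node1 unchanged) — cache -14 kept, no run.
  node11: re-examined; everything it read last time is the same (node9 unchanged) — cache 14 kept, no run.
  node14: re-examined; everything it read last time is the same (node11 unchanged) — cache 14 kept, no run.
  node15: re-examined; everything it read last time is the same (node14 unchanged, node7 unchanged) — cache -12 kept, no run.

The important point: node7 recomputes to an identical value, and the output ends up unchanged.

Dirty set: node2, node4, node7, node8, node9, node11, node14, node15.
Run set: node2, node4, node7 (3 run).
Re-examined without running (cache reused): node8, node9, node11, node14, node15.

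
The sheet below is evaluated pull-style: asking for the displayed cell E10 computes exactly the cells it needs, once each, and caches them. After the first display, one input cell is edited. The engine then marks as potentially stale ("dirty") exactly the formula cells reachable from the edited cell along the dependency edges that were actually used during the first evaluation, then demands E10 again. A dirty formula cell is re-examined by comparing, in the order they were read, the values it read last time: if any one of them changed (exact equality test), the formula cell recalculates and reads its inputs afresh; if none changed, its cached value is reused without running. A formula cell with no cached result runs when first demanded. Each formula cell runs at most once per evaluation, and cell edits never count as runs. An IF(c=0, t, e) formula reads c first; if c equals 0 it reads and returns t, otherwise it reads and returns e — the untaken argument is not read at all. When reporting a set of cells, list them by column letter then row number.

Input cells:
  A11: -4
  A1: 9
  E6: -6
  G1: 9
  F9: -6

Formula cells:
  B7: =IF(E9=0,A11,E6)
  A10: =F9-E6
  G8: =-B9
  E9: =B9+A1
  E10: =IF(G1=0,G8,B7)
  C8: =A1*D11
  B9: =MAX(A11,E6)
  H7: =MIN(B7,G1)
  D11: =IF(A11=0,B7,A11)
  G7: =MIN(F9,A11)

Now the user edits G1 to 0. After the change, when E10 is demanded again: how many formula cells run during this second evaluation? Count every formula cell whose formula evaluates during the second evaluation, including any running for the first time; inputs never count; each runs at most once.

First demand of the output computes:
  B9 = MAX(-4, -6) = -4
  E9 = -4 + 9 = 5
  B7 = IF(E9=0: E9=5 -> else branch E6) = -6
  E10 = IF(G1=0: G1=9 -> else branch B7) = -6

After the edit, cleaning proceeds:
  G8: had never run; runs now, result 4.
  E10: a read changed (G1 9->0) — executes, giving 4.

Note the branch switch — G8 had no cache and runs now for the first time.

2 formula cells run: E10, G8.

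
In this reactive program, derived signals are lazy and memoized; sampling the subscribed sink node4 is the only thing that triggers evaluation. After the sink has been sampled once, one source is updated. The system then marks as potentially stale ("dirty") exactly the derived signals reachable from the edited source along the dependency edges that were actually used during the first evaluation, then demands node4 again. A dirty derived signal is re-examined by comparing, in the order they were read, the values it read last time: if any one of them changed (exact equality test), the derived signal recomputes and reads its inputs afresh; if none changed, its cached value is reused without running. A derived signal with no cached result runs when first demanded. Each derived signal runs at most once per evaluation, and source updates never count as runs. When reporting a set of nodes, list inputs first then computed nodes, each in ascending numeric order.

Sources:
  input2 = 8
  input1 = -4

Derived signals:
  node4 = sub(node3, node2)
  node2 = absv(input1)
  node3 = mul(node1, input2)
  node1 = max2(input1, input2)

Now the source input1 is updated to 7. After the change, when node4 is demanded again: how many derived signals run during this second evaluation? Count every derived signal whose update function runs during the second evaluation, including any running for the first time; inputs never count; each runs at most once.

3 derived signals run: node1, node2, node4.
Note where the cutoff bites: node3 is checked, finds nothing changed, and keeps its cache.

First demand of the output computes:
  node1 = max2(-4, 8) = 8
  node2 = absv(-4) = 4
  node3 = mul(8, 8) = 64
  node4 = sub(64, 4) = 60

After the edit, cleaning proceeds:
  node1: a read changed (input1 -4->7) — executes, giving 8 — identical to its old value.
  node2: a read changed (input1 -4->7) — executes, giving 7.
  node3: dirty, but its reads are unchanged (node1 unchanged, input2 unchanged); cached 64 stands.
  node4: a read changed (node2 4->7) — executes, giving 57.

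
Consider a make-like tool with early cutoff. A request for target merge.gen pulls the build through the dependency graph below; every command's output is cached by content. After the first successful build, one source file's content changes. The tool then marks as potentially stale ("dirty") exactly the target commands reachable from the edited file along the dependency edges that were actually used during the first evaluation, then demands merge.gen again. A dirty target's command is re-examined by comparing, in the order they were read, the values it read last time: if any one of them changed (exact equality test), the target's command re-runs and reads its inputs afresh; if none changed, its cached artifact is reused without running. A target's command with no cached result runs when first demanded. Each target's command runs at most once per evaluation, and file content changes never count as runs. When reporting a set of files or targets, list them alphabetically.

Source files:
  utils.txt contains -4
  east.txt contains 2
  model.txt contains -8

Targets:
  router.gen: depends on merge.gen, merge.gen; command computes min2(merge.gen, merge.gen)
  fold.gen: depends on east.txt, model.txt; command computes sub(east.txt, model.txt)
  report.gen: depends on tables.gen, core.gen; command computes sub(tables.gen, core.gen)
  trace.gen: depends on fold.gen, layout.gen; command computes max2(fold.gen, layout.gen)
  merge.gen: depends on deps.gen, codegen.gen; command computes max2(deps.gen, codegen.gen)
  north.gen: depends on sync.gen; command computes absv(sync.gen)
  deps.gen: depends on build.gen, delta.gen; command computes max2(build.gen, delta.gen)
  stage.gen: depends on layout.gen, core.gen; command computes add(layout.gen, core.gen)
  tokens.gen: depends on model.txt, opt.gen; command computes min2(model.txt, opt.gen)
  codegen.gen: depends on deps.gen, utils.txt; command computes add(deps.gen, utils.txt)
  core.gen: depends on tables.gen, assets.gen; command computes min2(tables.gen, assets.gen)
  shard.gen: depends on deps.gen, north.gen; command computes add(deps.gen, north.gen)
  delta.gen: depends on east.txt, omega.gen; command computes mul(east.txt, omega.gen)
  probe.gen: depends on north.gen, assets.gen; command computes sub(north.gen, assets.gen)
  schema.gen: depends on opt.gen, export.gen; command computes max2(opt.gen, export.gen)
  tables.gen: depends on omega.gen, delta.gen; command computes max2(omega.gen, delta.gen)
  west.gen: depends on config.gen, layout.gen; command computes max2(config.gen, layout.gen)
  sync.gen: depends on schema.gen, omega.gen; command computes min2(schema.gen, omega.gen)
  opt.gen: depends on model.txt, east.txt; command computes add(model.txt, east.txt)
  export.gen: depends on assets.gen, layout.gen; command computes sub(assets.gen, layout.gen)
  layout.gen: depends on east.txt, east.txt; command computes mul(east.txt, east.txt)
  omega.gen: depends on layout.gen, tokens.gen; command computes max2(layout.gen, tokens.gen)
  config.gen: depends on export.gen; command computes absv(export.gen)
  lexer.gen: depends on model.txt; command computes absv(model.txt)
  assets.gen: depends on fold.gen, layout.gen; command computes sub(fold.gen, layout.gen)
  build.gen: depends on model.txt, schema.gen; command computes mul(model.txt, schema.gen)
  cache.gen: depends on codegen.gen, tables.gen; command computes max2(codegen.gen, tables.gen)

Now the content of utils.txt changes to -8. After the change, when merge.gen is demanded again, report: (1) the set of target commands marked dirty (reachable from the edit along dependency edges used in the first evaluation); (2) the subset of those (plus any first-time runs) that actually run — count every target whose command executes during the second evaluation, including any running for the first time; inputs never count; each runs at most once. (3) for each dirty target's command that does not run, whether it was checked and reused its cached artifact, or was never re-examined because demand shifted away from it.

The edit dirties: codegen.gen, merge.gen.
2 target commands run: codegen.gen, merge.gen.
No dirty target's command escaped a run.

First demand of the output computes:
  fold.gen = sub(2, -8) = 10
  layout.gen = mul(2, 2) = 4
  assets.gen = sub(10, 4) = 6
  export.gen = sub(6, 4) = 2
  opt.gen = add(-8, 2) = -6
  schema.gen = max2(-6, 2) = 2
  build.gen = mul(-8, 2) = -16
  tokens.gen = min2(-8, -6) = -8
  omega.gen = max2(4, -8) = 4
  delta.gen = mul(2, 4) = 8
  deps.gen = max2(-16, 8) = 8
  codegen.gen = add(8, -4) = 4
  merge.gen = max2(8, 4) = 8

After the edit, cleaning proceeds:
  codegen.gen: a read changed (utils.txt -4->-8) — executes, giving 0.
  merge.gen: a read changed (codegen.gen 4->0) — executes, giving 8 — identical to its old value.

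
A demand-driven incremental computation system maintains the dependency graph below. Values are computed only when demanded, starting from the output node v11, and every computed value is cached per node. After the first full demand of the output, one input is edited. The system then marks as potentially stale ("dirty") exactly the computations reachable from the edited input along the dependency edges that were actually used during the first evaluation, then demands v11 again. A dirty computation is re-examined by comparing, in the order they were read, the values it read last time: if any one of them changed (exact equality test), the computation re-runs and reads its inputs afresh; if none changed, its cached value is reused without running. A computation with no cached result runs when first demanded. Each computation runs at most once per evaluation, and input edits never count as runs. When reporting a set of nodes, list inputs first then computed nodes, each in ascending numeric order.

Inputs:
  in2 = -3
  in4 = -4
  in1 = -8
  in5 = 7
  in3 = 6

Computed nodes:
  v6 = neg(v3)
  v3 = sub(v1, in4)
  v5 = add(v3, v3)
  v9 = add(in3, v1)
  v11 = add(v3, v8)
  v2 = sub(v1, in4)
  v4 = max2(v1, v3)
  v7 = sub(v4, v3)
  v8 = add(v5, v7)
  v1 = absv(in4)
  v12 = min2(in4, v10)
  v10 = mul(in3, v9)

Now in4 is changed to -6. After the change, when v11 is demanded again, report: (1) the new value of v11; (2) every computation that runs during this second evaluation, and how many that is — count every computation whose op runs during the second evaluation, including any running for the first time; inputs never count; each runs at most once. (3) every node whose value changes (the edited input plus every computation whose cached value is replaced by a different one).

New value of v11: 36.
Computations that run: v1, v3, v4, v5, v7, v8, v11 — 7 in total.
Values that change: in4, v1, v3, v4, v5, v8, v11.

First evaluation (everything demanded from the output):
  v1 = absv(-4) = 4
  v3 = sub(4, -4) = 8
  v4 = max2(4, 8) = 8
  v5 = add(8, 8) = 16
  v7 = sub(8, 8) = 0
  v8 = add(16, 0) = 16
  v11 = add(8, 16) = 24

Propagation after the edit:
  v1: runs — in4 -4->-6; result 6.
  v3: runs — v1 4->6; in4 -4->-6; result 12.
  v4: runs — v1 4->6; v3 8->12; result 12.
  v5: runs — v3 8->12; v3 8->12; result 24.
  v7: runs — v4 8->12; v3 8->12; result 0 (same value as before).
  v8: runs — v5 16->24; result 24.
  v11: runs — v3 8->12; v8 16->24; result 36.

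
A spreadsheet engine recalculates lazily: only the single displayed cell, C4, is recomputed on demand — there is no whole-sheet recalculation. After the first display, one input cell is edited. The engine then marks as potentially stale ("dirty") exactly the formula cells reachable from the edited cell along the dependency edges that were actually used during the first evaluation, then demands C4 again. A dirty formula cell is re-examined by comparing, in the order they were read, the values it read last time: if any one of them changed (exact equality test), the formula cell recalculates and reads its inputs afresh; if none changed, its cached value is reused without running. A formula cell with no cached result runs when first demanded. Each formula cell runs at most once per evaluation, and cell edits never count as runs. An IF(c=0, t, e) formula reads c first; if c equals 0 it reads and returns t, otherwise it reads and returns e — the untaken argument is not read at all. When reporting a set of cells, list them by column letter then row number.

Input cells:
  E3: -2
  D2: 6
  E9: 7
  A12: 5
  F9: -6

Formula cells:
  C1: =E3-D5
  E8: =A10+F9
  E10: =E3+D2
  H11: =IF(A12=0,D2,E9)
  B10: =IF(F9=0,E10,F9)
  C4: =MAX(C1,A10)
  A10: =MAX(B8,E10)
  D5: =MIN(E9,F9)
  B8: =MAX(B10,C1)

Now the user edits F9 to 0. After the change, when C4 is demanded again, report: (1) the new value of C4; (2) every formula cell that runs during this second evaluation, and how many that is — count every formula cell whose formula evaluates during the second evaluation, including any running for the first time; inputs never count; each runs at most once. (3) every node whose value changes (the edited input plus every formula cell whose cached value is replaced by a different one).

First evaluation (everything demanded from the output):
  D5 = MIN(7, -6) = -6
  C1 = -2 - -6 = 4
  E10 = -2 + 6 = 4
  B10 = IF(F9=0: F9=-6 -> else branch F9) = -6
  B8 = MAX(-6, 4) = 4
  A10 = MAX(4, 4) = 4
  C4 = MAX(4, 4) = 4

Propagation after the edit:
  B10: runs — F9 -6->0; F9 -6->0; result 4.
  D5: runs — F9 -6->0; result 0.
  C1: runs — D5 -6->0; result -2.
  B8: runs — B10 -6->4; C1 4->-2; result 4 (same value as before).
  A10: checked — values it read are unchanged (B8 unchanged, E10 unchanged); reused cached 4 without running.
  C4: runs — C1 4->-2; result 4 (same value as before).

Key observation: the cutoff stops propagation at A10 — its inputs' values are unchanged, so it reuses its cache.

New value of C4: 4.
Formula cells that run: B8, B10, C1, C4, D5 — 5 in total.
Values that change: B10, C1, D5, F9.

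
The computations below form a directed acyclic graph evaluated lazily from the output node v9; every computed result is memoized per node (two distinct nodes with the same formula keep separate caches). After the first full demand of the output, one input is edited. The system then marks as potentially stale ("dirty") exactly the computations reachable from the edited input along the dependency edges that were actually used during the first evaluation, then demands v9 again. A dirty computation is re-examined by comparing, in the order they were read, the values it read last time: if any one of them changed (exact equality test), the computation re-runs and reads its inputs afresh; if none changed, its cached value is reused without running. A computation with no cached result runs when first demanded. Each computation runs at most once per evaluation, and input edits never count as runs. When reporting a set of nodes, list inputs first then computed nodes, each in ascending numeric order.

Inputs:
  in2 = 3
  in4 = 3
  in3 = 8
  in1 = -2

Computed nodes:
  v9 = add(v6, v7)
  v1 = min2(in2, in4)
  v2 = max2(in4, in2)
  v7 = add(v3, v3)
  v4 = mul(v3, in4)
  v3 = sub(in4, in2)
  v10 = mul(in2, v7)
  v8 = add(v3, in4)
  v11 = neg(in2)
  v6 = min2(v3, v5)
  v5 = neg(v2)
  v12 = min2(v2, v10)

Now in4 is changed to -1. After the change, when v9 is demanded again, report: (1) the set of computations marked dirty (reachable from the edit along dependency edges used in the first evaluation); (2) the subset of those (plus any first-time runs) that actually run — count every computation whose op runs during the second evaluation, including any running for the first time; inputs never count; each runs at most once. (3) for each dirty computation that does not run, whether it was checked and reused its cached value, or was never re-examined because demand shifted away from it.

The edit dirties: v2, v3, v5, v6, v7, v9.
5 computations run: v2, v3, v6, v7, v9.
Cache hits after checking: v5.
Note where the cutoff bites: v5 is checked, finds nothing changed, and keeps its cache.

First demand of the output computes:
  v2 = max2(3, 3) = 3
  v3 = sub(3, 3) = 0
  v5 = neg(3) = -3
  v6 = min2(0, -3) = -3
  v7 = add(0, 0) = 0
  v9 = add(-3, 0) = -3

After the edit, cleaning proceeds:
  v2: a read changed (in4 3->-1) — executes, giving 3 — identical to its old value.
  v3: a read changed (in4 3->-1) — executes, giving -4.
  v5: dirty, but its reads are unchanged (v2 unchanged); cached -3 stands.
  v6: a read changed (v3 0->-4) — executes, giving -4.
  v7: a read changed (v3 0->-4; v3 0->-4) — executes, giving -8.
  v9: a read changed (v6 -3->-4; v7 0->-8) — executes, giving -12.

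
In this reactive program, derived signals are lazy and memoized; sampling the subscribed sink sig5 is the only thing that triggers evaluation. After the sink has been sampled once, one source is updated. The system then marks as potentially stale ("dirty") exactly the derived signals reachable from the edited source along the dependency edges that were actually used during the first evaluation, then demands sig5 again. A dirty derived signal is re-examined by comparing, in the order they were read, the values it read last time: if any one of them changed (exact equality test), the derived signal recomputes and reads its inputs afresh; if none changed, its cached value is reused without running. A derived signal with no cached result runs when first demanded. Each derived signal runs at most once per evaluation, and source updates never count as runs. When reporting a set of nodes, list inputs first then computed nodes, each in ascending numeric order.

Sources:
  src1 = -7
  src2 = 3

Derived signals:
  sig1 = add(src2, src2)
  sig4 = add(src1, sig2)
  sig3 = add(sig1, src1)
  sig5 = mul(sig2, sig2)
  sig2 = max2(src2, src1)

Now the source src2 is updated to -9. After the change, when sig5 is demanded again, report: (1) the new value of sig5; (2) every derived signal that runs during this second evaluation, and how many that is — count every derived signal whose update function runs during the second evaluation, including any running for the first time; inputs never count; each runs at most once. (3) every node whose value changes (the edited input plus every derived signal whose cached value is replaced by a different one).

First demand of the output computes:
  sig2 = max2(3, -7) = 3
  sig5 = mul(3, 3) = 9

After the edit, cleaning proceeds:
  sig2: a read changed (src2 3->-9) — executes, giving -7.
  sig5: a read changed (sig2 3->-7; sig2 3->-7) — executes, giving 49.

Demanding sig5 again yields 49.
2 derived signals run: sig2, sig5.
The nodes whose values change: src2, sig2, sig5.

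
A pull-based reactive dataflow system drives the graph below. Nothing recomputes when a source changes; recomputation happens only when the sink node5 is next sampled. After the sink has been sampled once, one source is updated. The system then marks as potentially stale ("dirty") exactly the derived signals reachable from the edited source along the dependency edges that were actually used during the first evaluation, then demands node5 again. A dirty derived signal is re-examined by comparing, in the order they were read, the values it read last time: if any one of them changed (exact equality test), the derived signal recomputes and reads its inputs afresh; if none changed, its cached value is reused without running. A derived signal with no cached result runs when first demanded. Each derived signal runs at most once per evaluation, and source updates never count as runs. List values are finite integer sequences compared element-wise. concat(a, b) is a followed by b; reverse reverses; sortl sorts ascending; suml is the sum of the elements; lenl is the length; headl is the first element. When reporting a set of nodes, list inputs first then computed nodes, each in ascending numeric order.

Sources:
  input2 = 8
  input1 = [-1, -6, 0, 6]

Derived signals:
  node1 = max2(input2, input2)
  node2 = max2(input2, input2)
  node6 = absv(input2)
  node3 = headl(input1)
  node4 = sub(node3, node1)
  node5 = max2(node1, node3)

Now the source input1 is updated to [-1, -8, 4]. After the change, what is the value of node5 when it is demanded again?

New value of node5: 8.
Key observation: the change is absorbed at node3 — it re-runs but produces the same value, and the output's value is unchanged.

First evaluation (everything demanded from the output):
  node1 = max2(8, 8) = 8
  node3 = headl([-1, -6, 0, 6]) = -1
  node5 = max2(8, -1) = 8

Propagation after the edit:
  node3: runs — input1 [-1, -6, 0, 6]->[-1, -8, 4]; result -1 (same value as before).
  node5: checked — values it read are unchanged (node1 unchanged, node3 unchanged); reused cached 8 without running.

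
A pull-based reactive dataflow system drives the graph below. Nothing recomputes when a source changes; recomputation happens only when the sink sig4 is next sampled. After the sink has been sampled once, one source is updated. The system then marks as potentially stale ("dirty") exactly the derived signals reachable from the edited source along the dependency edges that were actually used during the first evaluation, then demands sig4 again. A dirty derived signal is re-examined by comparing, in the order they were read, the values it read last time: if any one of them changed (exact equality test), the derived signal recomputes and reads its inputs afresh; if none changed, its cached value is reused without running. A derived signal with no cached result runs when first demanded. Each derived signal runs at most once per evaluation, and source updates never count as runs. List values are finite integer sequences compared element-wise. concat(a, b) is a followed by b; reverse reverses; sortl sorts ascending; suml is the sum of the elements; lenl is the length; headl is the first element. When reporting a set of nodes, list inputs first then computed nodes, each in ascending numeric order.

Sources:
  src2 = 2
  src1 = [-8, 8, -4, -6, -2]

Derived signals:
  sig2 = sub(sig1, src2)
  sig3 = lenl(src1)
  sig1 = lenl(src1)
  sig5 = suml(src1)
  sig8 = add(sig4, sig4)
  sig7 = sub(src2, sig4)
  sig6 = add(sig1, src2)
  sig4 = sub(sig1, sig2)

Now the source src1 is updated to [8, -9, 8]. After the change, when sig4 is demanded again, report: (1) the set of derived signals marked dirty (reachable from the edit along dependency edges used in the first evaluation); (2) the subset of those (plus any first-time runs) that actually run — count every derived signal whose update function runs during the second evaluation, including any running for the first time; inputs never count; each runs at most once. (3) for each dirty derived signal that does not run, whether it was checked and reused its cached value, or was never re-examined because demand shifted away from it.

First evaluation (everything demanded from the output):
  sig1 = lenl([-8, 8, -4, -6, -2]) = 5
  sig2 = sub(5, 2) = 3
  sig4 = sub(5, 3) = 2

Propagation after the edit:
  sig1: runs — src1 [-8, 8, -4, -6, -2]->[8, -9, 8]; result 3.
  sig2: runs — sig1 5->3; result 1.
  sig4: runs — sig1 5->3; sig2 3->1; result 2 (same value as before).

Marked dirty: sig1, sig2, sig4.
Derived signals that run: sig1, sig2, sig4 — 3 in total.
Every dirty derived signal ran.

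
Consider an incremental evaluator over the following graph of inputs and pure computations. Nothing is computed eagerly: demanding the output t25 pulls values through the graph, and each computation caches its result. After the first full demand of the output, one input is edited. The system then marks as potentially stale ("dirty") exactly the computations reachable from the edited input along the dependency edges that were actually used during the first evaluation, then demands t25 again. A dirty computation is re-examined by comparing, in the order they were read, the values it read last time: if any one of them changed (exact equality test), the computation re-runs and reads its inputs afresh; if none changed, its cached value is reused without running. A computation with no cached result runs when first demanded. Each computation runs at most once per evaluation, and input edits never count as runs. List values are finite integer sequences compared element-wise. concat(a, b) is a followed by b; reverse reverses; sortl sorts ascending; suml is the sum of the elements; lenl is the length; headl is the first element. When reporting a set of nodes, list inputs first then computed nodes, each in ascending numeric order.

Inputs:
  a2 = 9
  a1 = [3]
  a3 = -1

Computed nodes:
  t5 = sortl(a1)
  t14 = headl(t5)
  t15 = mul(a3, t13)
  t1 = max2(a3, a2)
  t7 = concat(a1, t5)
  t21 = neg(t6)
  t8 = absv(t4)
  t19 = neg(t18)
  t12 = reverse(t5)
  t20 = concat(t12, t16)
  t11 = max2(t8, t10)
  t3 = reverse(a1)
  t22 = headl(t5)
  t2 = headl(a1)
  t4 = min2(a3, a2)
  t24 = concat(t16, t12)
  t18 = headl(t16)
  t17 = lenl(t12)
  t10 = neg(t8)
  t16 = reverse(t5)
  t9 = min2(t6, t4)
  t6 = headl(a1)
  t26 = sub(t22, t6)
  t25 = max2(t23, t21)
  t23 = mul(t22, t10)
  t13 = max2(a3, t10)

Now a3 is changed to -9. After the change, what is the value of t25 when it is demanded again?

t25 now evaluates to -3.

Initial pass — values computed on the first demand:
  t4 = min2(-1, 9) = -1
  t5 = sortl([3]) = [3]
  t6 = headl([3]) = 3
  t8 = absv(-1) = 1
  t10 = neg(1) = -1
  t21 = neg(3) = -3
  t22 = headl([3]) = 3
  t23 = mul(3, -1) = -3
  t25 = max2(-3, -3) = -3

Second demand — change propagation:
  t4: re-runs because a3 -1->-9; new result -9.
  t8: re-runs because t4 -1->-9; new result 9.
  t10: re-runs because t8 1->9; new result -9.
  t23: re-runs because t10 -1->-9; new result -27.
  t25: re-runs because t23 -3->-27; new result -3 (unchanged).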